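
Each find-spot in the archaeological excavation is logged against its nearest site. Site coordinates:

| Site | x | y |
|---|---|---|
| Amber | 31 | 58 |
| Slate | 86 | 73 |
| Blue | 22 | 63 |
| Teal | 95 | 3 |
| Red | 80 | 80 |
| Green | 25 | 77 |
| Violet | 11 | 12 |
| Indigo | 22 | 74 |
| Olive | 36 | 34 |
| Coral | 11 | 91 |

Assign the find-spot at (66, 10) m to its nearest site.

Teal

Squared distances to each site:
Amber: 3529.000; Slate: 4369.000; Blue: 4745.000; Teal: 890.000; Red: 5096.000; Green: 6170.000; Violet: 3029.000; Indigo: 6032.000; Olive: 1476.000; Coral: 9586.000.
Minimum at Teal.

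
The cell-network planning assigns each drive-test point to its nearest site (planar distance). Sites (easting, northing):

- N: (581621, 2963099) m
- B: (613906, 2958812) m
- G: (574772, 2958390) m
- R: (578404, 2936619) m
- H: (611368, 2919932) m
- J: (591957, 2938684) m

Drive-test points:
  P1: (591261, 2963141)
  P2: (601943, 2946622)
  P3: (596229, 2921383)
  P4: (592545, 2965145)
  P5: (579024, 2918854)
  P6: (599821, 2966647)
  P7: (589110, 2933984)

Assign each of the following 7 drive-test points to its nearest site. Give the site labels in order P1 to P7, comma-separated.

P1 → N (d²=92931364.00)
P2 → J (d²=162732040.00)
P3 → H (d²=231294722.00)
P4 → N (d²=123519892.00)
P5 → R (d²=315979625.00)
P6 → B (d²=259774450.00)
P7 → J (d²=30195409.00)

N, J, H, N, R, B, J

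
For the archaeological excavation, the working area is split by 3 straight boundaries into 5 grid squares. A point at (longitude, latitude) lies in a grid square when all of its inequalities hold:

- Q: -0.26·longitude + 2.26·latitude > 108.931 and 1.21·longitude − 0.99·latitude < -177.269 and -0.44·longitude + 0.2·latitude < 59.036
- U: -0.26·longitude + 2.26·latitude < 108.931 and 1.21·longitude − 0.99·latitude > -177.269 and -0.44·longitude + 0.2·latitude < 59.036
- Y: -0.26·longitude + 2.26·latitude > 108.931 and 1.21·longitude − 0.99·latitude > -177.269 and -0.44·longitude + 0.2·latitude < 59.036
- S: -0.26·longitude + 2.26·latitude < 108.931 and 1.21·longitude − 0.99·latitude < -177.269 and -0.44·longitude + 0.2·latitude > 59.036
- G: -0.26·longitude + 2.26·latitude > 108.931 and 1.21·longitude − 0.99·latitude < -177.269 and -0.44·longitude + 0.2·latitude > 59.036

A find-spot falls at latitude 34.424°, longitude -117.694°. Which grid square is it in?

-0.26·-117.694 + 2.26·34.424 = 108.399, which is < 108.931
1.21·-117.694 − 0.99·34.424 = -176.489, which is > -177.269
-0.44·-117.694 + 0.2·34.424 = 58.670, which is < 59.036
This sign pattern matches U.

U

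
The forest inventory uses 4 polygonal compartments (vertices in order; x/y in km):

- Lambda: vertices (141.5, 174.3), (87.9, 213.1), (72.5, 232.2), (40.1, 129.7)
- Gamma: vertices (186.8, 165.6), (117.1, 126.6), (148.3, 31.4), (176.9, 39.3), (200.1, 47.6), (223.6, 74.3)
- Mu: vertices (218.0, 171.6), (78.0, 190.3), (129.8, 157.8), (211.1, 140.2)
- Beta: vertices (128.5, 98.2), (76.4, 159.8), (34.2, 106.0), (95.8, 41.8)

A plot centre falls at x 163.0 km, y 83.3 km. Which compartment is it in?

Gamma

Cast a ray rightward from (163.0, 83.3). For each polygon, the edges (by vertex number in listed order) whose endpoints lie on opposite sides of y = 83.3, where each meets that height, and whether that is right or left of the point:
Lambda: no edge straddles that height → 0 crossings.
Gamma: 2–3 at x≈131.29 (left), 6–1 at x≈219.97 (right) → 1 crossing.
Mu: no edge straddles that height → 0 crossings.
Beta: 3–4 at x≈55.98 (left), 4–1 at x≈119.86 (left) → 0 crossings.
Only Gamma has an odd count, so the point is inside Gamma.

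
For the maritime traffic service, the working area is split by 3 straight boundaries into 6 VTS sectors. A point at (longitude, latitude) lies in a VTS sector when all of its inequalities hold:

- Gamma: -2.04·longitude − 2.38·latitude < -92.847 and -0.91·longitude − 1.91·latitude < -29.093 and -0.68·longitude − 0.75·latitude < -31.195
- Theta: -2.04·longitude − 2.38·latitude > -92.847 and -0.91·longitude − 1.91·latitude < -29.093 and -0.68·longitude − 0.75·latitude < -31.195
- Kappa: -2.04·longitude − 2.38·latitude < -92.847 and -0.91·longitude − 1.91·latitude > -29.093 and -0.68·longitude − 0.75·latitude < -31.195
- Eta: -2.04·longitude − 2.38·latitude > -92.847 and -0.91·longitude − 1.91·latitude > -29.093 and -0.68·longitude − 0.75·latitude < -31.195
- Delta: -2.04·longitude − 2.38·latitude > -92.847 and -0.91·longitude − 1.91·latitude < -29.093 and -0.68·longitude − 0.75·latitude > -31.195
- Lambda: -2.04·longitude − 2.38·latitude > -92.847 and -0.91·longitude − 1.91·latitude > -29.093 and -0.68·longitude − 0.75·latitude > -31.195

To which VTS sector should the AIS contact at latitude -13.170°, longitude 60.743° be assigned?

-2.04·60.743 − 2.38·-13.170 = -92.571, which is > -92.847
-0.91·60.743 − 1.91·-13.170 = -30.121, which is < -29.093
-0.68·60.743 − 0.75·-13.170 = -31.428, which is < -31.195
This sign pattern matches Theta.

Theta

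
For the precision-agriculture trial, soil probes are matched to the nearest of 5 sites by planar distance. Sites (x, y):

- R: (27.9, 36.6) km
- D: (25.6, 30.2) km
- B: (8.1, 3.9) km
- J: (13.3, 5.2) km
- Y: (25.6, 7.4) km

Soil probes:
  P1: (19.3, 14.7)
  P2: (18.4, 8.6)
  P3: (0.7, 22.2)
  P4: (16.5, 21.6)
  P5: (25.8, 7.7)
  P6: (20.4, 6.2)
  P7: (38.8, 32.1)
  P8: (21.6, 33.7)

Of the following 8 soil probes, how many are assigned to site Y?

3

P1 → Y
P2 → J
P3 → B
P4 → D
P5 → Y
P6 → Y
P7 → R
P8 → D
3 of the 8 go to Y.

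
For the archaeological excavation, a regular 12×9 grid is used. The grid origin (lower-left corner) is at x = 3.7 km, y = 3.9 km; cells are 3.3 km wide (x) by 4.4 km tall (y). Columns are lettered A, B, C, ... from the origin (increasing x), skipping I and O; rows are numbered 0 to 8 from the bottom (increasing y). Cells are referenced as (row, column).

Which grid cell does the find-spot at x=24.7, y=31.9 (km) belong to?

Column index: ⌊(24.7 − 3.7) / 3.3⌋ = ⌊6.364⌋ = 6 → column G
Row offset from origin: ⌊(31.9 − 3.9) / 4.4⌋ = ⌊6.364⌋ = 6 → row 6

(6, G)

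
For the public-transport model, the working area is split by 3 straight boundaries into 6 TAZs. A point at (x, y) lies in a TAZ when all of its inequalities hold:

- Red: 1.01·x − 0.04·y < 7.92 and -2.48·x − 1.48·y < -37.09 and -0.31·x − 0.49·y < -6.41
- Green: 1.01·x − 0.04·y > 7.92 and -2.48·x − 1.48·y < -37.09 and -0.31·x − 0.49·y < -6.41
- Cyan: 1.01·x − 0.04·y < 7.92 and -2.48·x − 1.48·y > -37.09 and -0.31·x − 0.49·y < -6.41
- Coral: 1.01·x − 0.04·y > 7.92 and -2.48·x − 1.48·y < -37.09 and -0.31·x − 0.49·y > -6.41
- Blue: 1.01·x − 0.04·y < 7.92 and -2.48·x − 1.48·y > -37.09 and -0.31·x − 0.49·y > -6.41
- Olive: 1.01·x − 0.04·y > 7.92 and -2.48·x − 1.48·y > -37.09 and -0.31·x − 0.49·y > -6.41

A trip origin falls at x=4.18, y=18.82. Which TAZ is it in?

1.01·4.18 − 0.04·18.82 = 3.469, which is < 7.92
-2.48·4.18 − 1.48·18.82 = -38.220, which is < -37.09
-0.31·4.18 − 0.49·18.82 = -10.518, which is < -6.41
This sign pattern matches Red.

Red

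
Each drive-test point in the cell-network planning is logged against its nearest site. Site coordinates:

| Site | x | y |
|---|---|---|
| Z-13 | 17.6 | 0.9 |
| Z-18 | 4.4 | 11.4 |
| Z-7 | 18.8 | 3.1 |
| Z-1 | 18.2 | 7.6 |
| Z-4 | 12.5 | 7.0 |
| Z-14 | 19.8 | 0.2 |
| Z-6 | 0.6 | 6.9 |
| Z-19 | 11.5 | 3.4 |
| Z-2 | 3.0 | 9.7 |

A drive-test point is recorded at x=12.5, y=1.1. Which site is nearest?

Squared distances to each site:
Z-13: 26.050; Z-18: 171.700; Z-7: 43.690; Z-1: 74.740; Z-4: 34.810; Z-14: 54.100; Z-6: 175.250; Z-19: 6.290; Z-2: 164.210.
Minimum at Z-19.

Z-19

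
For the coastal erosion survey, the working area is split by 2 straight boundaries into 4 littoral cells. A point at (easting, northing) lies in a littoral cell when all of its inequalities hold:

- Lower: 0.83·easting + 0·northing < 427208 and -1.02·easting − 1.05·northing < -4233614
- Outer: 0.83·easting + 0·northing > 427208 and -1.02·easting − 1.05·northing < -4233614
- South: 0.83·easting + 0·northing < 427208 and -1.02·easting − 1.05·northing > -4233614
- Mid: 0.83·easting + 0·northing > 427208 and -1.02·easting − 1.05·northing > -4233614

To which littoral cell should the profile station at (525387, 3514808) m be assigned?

Mid

0.83·525387 + 0·3514808 = 436071.210, which is > 427208
-1.02·525387 − 1.05·3514808 = -4226443.140, which is > -4233614
This sign pattern matches Mid.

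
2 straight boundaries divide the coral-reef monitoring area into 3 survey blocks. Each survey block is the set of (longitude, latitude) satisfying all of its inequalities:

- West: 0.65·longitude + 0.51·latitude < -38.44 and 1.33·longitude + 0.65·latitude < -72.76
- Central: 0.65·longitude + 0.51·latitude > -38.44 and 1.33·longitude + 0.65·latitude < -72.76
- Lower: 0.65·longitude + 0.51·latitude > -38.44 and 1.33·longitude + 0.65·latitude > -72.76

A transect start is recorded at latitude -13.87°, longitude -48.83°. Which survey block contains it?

West

0.65·-48.83 + 0.51·-13.87 = -38.813, which is < -38.44
1.33·-48.83 + 0.65·-13.87 = -73.959, which is < -72.76
This sign pattern matches West.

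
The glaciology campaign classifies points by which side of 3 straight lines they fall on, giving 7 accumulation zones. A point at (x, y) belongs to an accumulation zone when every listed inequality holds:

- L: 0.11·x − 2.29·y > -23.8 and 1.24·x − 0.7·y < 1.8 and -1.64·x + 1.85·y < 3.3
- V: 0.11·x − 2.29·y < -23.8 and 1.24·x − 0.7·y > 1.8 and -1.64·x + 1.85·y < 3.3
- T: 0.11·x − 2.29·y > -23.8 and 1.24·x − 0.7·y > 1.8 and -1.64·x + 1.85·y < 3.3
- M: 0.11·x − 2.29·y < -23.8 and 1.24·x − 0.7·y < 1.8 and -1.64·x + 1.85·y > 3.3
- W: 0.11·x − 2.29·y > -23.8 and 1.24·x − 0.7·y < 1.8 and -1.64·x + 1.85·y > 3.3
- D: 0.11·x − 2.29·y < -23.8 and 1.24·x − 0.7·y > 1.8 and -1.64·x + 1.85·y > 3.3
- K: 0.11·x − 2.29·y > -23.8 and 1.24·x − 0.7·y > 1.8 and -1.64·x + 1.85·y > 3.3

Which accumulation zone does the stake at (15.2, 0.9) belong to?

T

0.11·15.2 − 2.29·0.9 = -0.389, which is > -23.8
1.24·15.2 − 0.7·0.9 = 18.218, which is > 1.8
-1.64·15.2 + 1.85·0.9 = -23.263, which is < 3.3
This sign pattern matches T.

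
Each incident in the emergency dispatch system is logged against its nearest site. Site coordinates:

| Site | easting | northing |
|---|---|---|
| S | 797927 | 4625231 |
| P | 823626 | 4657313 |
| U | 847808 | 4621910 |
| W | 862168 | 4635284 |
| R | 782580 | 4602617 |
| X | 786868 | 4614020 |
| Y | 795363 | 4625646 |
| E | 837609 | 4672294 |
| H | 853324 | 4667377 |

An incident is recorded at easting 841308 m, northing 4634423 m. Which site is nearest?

U

Squared distances to each site:
S: 1966404025.000; P: 836605224.000; U: 198825169.000; W: 435880921.000; R: 4460599620.000; X: 3379996009.000; Y: 2187978754.000; E: 1447895242.000; H: 1230350372.000.
Minimum at U.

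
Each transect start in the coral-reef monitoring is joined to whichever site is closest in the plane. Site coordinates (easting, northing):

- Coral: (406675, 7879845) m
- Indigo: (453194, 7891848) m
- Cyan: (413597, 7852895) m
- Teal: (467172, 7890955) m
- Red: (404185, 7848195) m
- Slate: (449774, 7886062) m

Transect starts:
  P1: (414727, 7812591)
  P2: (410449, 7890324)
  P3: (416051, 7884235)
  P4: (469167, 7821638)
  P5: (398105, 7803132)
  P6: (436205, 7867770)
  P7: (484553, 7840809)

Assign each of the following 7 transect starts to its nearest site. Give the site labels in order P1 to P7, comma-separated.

Red, Coral, Coral, Cyan, Red, Slate, Teal

P1 → Red (d²=1378778580.00)
P2 → Coral (d²=124052517.00)
P3 → Coral (d²=107181476.00)
P4 → Cyan (d²=4065024949.00)
P5 → Red (d²=2067640369.00)
P6 → Slate (d²=518715025.00)
P7 → Teal (d²=2816720477.00)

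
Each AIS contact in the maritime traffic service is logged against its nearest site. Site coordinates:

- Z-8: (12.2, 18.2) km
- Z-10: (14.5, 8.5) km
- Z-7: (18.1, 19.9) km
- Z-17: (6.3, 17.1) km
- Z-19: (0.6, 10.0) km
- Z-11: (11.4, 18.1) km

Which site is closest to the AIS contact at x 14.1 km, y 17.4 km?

Squared distances to each site:
Z-8: 4.250; Z-10: 79.370; Z-7: 22.250; Z-17: 60.930; Z-19: 237.010; Z-11: 7.780.
Minimum at Z-8.

Z-8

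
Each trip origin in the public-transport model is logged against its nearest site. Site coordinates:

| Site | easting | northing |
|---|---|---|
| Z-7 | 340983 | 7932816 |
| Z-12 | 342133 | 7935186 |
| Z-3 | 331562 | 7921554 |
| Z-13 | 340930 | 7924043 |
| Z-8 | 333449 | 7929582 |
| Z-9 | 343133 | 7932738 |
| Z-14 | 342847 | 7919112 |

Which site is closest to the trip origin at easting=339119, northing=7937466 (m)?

Squared distances to each site:
Z-7: 25096996.000; Z-12: 14282596.000; Z-3: 310299993.000; Z-13: 183456650.000; Z-8: 94306356.000; Z-9: 38466180.000; Z-14: 350767300.000.
Minimum at Z-12.

Z-12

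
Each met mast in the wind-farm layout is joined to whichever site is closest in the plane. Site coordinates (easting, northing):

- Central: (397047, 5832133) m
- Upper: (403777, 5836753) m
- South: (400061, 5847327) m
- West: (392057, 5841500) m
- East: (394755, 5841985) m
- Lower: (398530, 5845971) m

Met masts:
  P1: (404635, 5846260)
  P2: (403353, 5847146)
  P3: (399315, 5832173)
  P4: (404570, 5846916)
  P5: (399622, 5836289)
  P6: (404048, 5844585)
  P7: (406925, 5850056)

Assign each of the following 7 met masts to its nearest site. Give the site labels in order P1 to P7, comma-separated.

P1 → South (d²=22059965.00)
P2 → South (d²=10870025.00)
P3 → Central (d²=5145424.00)
P4 → South (d²=20500002.00)
P5 → Upper (d²=17479321.00)
P6 → South (d²=23414733.00)
P7 → South (d²=54561937.00)

South, South, Central, South, Upper, South, South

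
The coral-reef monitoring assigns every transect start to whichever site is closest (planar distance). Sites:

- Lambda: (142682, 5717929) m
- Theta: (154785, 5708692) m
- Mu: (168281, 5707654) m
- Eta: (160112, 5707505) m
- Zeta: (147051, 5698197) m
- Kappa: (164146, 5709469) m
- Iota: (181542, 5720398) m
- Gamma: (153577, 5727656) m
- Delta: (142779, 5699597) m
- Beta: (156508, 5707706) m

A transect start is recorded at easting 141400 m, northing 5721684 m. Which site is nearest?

Squared distances to each site:
Lambda: 15743549.000; Theta: 347950289.000; Mu: 919429061.000; Eta: 551182985.000; Zeta: 583572970.000; Kappa: 666586741.000; Iota: 1613033960.000; Gamma: 183944113.000; Delta: 489737210.000; Beta: 423636148.000.
Minimum at Lambda.

Lambda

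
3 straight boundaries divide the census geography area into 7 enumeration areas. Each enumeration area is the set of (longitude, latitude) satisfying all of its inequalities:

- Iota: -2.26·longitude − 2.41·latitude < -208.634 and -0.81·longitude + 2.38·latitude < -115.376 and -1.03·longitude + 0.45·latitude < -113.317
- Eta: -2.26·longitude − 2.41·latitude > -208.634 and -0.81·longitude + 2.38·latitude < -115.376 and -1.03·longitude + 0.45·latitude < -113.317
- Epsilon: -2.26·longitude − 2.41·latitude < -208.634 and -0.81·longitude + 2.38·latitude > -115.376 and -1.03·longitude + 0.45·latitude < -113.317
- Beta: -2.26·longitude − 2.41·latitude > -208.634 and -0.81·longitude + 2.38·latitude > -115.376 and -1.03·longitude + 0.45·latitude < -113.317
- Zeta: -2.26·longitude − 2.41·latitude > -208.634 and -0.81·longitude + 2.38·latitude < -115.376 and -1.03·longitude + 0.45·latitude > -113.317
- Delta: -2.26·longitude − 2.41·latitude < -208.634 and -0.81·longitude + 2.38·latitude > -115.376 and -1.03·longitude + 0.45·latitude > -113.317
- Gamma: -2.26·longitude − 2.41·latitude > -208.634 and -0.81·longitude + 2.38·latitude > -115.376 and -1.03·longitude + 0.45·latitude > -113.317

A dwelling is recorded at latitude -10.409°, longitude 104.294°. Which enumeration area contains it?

-2.26·104.294 − 2.41·-10.409 = -210.619, which is < -208.634
-0.81·104.294 + 2.38·-10.409 = -109.252, which is > -115.376
-1.03·104.294 + 0.45·-10.409 = -112.107, which is > -113.317
This sign pattern matches Delta.

Delta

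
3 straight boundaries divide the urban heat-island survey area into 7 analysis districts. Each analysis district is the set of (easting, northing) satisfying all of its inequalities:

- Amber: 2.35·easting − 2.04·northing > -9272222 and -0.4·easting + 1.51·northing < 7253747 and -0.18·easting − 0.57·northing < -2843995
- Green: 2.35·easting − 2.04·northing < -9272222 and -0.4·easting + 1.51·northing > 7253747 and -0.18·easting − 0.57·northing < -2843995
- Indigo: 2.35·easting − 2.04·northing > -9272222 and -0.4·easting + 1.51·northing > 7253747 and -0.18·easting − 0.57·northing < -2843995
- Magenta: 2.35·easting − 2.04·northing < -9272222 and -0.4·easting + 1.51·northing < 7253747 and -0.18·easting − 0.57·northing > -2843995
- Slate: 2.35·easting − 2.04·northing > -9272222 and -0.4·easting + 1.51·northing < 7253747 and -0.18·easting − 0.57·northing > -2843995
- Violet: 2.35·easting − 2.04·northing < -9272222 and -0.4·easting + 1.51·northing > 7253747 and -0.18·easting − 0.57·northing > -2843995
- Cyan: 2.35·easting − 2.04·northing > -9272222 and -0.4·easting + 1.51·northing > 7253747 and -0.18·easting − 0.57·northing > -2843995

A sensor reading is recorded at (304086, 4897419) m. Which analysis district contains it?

2.35·304086 − 2.04·4897419 = -9276132.660, which is < -9272222
-0.4·304086 + 1.51·4897419 = 7273468.290, which is > 7253747
-0.18·304086 − 0.57·4897419 = -2846264.310, which is < -2843995
This sign pattern matches Green.

Green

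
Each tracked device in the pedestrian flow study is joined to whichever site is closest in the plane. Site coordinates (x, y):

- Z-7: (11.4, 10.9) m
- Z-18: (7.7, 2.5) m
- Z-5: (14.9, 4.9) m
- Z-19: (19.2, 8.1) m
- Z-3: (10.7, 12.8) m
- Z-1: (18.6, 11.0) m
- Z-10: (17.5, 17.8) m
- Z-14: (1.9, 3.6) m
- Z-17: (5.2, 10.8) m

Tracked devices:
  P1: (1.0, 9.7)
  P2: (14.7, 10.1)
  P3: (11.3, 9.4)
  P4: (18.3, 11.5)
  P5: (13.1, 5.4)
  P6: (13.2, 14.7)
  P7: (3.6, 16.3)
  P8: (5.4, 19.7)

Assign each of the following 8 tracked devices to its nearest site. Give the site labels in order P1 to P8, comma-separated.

Z-17, Z-7, Z-7, Z-1, Z-5, Z-3, Z-17, Z-3

P1 → Z-17 (d²=18.85)
P2 → Z-7 (d²=11.53)
P3 → Z-7 (d²=2.26)
P4 → Z-1 (d²=0.34)
P5 → Z-5 (d²=3.49)
P6 → Z-3 (d²=9.86)
P7 → Z-17 (d²=32.81)
P8 → Z-3 (d²=75.70)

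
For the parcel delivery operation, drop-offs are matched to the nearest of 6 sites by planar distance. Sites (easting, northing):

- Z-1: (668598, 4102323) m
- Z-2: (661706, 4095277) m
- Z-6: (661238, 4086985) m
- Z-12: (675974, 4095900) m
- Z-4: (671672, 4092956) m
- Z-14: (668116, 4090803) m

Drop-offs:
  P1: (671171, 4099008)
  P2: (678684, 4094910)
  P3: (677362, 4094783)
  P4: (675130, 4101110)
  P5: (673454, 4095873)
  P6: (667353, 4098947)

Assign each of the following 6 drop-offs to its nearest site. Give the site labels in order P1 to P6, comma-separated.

P1 → Z-1 (d²=17609554.00)
P2 → Z-12 (d²=8324200.00)
P3 → Z-12 (d²=3174233.00)
P4 → Z-12 (d²=27856436.00)
P5 → Z-12 (d²=6351129.00)
P6 → Z-1 (d²=12947401.00)

Z-1, Z-12, Z-12, Z-12, Z-12, Z-1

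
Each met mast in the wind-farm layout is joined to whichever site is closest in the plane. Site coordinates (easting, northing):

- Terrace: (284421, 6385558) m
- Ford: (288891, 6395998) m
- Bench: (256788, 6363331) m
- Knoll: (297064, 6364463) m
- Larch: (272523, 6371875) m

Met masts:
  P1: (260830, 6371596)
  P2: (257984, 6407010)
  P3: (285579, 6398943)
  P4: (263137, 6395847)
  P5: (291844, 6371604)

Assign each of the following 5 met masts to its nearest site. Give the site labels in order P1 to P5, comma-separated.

Bench, Ford, Ford, Terrace, Knoll

P1 → Bench (d²=84647989.00)
P2 → Ford (d²=1076506793.00)
P3 → Ford (d²=19642369.00)
P4 → Terrace (d²=558872177.00)
P5 → Knoll (d²=78242281.00)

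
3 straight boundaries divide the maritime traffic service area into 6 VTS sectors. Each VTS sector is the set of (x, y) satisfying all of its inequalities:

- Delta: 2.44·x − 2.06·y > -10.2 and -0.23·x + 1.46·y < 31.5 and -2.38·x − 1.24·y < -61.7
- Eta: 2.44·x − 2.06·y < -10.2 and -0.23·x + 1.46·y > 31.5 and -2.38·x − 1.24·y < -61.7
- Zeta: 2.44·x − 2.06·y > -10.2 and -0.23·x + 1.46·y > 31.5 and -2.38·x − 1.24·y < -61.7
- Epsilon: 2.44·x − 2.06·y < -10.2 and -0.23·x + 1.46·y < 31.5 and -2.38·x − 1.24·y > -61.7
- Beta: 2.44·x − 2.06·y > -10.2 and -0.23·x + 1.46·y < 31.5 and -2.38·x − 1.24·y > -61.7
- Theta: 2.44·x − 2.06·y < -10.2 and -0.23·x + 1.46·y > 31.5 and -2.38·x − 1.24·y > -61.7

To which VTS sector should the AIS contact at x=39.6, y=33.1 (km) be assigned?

2.44·39.6 − 2.06·33.1 = 28.438, which is > -10.2
-0.23·39.6 + 1.46·33.1 = 39.218, which is > 31.5
-2.38·39.6 − 1.24·33.1 = -135.292, which is < -61.7
This sign pattern matches Zeta.

Zeta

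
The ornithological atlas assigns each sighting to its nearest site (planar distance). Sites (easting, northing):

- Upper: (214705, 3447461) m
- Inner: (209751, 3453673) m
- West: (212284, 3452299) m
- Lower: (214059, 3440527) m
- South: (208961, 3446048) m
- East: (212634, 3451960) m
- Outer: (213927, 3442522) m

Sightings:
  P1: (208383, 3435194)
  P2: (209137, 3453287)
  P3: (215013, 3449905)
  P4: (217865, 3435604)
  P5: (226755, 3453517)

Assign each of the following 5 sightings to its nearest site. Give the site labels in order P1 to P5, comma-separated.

P1 → Lower (d²=60657865.00)
P2 → Inner (d²=525992.00)
P3 → Upper (d²=6068000.00)
P4 → Lower (d²=38721565.00)
P5 → Upper (d²=181877636.00)

Lower, Inner, Upper, Lower, Upper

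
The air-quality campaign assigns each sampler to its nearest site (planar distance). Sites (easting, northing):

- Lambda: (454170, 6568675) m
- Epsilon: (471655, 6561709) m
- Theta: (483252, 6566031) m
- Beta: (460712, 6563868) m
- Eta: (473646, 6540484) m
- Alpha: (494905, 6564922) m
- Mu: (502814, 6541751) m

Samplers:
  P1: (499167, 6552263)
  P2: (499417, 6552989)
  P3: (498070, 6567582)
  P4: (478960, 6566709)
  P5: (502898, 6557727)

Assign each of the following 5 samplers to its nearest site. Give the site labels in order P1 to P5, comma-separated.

P1 → Mu (d²=123802753.00)
P2 → Mu (d²=137832253.00)
P3 → Alpha (d²=17092825.00)
P4 → Theta (d²=18880948.00)
P5 → Alpha (d²=115656074.00)

Mu, Mu, Alpha, Theta, Alpha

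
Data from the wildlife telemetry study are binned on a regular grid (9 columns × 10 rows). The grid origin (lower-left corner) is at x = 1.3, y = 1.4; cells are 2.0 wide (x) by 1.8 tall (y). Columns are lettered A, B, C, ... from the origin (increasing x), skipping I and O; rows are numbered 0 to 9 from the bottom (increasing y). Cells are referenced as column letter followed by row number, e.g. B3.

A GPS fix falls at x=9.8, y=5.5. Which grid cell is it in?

E2

Column index: ⌊(9.8 − 1.3) / 2.0⌋ = ⌊4.250⌋ = 4 → column E
Row offset from origin: ⌊(5.5 − 1.4) / 1.8⌋ = ⌊2.278⌋ = 2 → row 2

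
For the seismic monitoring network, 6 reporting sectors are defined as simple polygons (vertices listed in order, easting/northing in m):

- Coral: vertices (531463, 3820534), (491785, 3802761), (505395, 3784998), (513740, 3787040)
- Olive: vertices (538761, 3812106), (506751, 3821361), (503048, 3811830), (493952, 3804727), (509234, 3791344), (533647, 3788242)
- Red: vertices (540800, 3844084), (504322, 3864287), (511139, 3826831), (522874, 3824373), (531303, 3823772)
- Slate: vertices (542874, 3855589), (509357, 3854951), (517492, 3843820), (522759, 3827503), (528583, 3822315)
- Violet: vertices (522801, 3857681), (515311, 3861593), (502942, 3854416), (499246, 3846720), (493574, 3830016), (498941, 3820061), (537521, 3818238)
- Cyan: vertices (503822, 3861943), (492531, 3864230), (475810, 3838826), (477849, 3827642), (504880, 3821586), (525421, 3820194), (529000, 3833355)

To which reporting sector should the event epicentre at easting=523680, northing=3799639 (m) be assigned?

Olive

Cast a ray rightward from (523680, 3799639). For each polygon, the edges (by vertex number in listed order) whose endpoints lie on opposite sides of northing = 3799639, where each meets that height, and whether that is right or left of the point:
Coral: 2–3 at easting≈494177.1 (left), 4–1 at easting≈520406.6 (left) → 0 crossings.
Olive: 4–5 at easting≈499762.0 (left), 6–1 at easting≈536089.4 (right) → 1 crossing.
Red: no edge straddles that height → 0 crossings.
Slate: no edge straddles that height → 0 crossings.
Violet: no edge straddles that height → 0 crossings.
Cyan: no edge straddles that height → 0 crossings.
Only Olive has an odd count, so the point is inside Olive.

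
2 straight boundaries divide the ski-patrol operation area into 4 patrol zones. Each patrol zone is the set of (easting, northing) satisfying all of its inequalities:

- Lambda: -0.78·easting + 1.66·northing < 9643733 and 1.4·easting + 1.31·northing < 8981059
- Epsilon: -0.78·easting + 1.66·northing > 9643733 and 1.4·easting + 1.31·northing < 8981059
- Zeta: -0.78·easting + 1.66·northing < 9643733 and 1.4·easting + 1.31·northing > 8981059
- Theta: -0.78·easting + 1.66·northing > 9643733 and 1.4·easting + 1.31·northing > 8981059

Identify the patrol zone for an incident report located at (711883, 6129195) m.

-0.78·711883 + 1.66·6129195 = 9619194.960, which is < 9643733
1.4·711883 + 1.31·6129195 = 9025881.650, which is > 8981059
This sign pattern matches Zeta.

Zeta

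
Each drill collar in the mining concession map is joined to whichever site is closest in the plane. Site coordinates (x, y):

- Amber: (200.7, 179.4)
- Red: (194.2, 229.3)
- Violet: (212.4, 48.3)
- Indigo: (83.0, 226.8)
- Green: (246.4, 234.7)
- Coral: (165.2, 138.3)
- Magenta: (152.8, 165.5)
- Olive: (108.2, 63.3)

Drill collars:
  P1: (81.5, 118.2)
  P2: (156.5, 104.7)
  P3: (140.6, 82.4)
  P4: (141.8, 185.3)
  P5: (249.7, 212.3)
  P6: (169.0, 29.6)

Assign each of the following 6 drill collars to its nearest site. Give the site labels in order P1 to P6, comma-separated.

P1 → Olive (d²=3726.90)
P2 → Coral (d²=1204.65)
P3 → Olive (d²=1414.57)
P4 → Magenta (d²=513.04)
P5 → Green (d²=512.65)
P6 → Violet (d²=2233.25)

Olive, Coral, Olive, Magenta, Green, Violet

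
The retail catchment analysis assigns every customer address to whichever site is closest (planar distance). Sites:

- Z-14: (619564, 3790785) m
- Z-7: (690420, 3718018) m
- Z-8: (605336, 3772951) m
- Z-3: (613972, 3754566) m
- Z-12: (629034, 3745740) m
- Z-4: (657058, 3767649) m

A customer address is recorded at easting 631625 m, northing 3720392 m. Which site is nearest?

Z-12

Squared distances to each site:
Z-14: 5100642170.000; Z-7: 3462487901.000; Z-8: 3453560002.000; Z-3: 1479490685.000; Z-12: 649234385.000; Z-4: 2880061538.000.
Minimum at Z-12.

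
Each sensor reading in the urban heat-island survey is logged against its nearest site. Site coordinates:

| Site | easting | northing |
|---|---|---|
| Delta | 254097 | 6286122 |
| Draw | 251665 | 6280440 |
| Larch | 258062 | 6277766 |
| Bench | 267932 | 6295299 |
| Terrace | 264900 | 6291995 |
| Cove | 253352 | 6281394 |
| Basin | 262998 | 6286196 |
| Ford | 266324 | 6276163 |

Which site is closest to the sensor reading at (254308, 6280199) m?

Squared distances to each site:
Delta: 35126450.000; Draw: 7043530.000; Larch: 20012005.000; Bench: 413623376.000; Terrace: 251336080.000; Cove: 2341961.000; Basin: 111480109.000; Ford: 160673552.000.
Minimum at Cove.

Cove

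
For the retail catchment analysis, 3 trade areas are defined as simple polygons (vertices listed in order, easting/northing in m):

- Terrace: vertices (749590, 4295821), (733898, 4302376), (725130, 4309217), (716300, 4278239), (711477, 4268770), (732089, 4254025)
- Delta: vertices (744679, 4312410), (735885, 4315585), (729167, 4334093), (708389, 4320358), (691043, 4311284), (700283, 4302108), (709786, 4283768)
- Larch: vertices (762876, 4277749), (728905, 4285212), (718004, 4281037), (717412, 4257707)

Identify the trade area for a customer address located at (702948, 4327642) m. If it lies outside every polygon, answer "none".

none

Cast a ray rightward from (702948, 4327642). For each polygon, the edges (by vertex number in listed order) whose endpoints lie on opposite sides of northing = 4327642, where each meets that height, and whether that is right or left of the point:
Terrace: no edge straddles that height → 0 crossings.
Delta: 2–3 at easting≈731508.6 (right), 3–4 at easting≈719408.1 (right) → 2 crossings.
Larch: no edge straddles that height → 0 crossings.
All counts are even, so the point lies outside every listed polygon.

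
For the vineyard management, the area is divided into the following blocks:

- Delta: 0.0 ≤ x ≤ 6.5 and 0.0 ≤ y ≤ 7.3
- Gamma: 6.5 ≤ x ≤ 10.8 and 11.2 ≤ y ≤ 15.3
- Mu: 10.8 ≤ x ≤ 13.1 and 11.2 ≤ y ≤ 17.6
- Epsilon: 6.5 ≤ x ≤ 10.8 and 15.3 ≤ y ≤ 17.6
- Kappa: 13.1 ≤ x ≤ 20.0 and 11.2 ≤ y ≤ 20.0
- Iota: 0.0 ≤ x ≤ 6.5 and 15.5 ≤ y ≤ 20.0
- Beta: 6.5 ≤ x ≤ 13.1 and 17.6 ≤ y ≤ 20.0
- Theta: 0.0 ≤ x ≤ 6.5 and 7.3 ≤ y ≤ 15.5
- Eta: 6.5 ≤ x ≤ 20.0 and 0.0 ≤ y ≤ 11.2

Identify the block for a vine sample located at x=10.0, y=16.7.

Epsilon

The point has x = 10.0 and y = 16.7.
Only Epsilon satisfies 6.5 ≤ x ≤ 10.8 and 15.3 ≤ y ≤ 17.6.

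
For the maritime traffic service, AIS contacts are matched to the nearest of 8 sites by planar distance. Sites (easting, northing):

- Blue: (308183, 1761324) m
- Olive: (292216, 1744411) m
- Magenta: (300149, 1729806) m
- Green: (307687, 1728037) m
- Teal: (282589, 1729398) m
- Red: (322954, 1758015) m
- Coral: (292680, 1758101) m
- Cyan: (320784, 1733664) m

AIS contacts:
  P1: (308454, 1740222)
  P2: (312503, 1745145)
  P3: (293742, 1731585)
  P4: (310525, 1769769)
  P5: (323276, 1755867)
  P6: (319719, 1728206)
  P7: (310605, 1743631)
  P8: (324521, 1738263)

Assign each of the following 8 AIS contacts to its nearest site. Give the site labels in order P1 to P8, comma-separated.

P1 → Green (d²=149062514.00)
P2 → Cyan (d²=200388322.00)
P3 → Magenta (d²=44214490.00)
P4 → Blue (d²=76802989.00)
P5 → Red (d²=4717588.00)
P6 → Cyan (d²=30923989.00)
P7 → Cyan (d²=202953130.00)
P8 → Cyan (d²=35115970.00)

Green, Cyan, Magenta, Blue, Red, Cyan, Cyan, Cyan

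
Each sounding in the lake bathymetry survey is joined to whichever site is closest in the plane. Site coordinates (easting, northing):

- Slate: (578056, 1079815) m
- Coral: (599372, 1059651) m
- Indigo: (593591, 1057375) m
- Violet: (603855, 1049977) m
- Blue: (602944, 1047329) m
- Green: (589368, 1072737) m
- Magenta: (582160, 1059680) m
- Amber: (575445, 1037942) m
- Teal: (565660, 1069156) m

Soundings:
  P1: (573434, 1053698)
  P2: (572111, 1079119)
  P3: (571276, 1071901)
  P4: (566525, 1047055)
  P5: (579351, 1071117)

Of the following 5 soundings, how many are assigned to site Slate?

P1 → Magenta
P2 → Slate
P3 → Teal
P4 → Amber
P5 → Slate
2 of the 5 go to Slate.

2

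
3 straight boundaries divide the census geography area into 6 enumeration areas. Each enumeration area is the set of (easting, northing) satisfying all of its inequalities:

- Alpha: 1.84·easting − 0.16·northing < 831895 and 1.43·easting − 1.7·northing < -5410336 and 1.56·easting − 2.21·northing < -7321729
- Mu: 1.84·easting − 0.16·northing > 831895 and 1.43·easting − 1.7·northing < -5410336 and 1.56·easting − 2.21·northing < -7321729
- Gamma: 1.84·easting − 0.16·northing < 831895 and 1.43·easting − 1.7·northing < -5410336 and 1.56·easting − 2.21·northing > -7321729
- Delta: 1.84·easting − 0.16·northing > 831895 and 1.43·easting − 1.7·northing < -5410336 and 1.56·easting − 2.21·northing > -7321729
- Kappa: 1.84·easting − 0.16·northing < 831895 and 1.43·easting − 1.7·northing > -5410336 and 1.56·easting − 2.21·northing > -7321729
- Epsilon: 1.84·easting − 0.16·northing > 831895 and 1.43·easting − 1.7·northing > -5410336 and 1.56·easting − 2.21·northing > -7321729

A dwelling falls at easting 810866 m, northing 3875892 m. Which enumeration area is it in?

1.84·810866 − 0.16·3875892 = 871850.720, which is > 831895
1.43·810866 − 1.7·3875892 = -5429478.020, which is < -5410336
1.56·810866 − 2.21·3875892 = -7300770.360, which is > -7321729
This sign pattern matches Delta.

Delta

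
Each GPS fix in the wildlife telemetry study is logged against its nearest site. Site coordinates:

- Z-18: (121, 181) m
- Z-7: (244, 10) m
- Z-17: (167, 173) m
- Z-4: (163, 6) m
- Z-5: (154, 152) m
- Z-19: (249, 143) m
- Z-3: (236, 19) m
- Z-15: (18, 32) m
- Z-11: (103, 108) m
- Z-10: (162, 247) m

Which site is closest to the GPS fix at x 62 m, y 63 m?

Z-15

Squared distances to each site:
Z-18: 17405.000; Z-7: 35933.000; Z-17: 23125.000; Z-4: 13450.000; Z-5: 16385.000; Z-19: 41369.000; Z-3: 32212.000; Z-15: 2897.000; Z-11: 3706.000; Z-10: 43856.000.
Minimum at Z-15.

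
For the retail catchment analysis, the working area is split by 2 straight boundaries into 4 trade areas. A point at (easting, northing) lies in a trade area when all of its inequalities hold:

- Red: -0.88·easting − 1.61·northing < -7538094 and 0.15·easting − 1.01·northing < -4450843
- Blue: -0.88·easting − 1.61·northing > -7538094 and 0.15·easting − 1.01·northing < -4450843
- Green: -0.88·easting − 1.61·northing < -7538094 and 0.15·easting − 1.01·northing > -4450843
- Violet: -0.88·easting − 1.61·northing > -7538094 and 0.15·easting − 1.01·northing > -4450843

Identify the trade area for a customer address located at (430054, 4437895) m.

-0.88·430054 − 1.61·4437895 = -7523458.470, which is > -7538094
0.15·430054 − 1.01·4437895 = -4417765.850, which is > -4450843
This sign pattern matches Violet.

Violet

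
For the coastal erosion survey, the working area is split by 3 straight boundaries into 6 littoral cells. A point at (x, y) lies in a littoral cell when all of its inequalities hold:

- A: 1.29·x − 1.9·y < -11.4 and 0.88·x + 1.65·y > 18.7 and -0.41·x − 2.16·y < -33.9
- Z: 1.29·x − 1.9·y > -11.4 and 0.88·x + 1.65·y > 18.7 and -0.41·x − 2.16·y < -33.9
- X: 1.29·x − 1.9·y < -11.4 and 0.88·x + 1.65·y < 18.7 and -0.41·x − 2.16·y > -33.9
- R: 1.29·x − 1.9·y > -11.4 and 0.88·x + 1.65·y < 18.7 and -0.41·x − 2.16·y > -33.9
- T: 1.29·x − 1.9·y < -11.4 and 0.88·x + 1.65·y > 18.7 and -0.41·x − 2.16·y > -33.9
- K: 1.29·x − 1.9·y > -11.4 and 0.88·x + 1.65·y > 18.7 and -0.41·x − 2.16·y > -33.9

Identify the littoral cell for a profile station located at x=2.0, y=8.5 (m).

X

1.29·2.0 − 1.9·8.5 = -13.570, which is < -11.4
0.88·2.0 + 1.65·8.5 = 15.785, which is < 18.7
-0.41·2.0 − 2.16·8.5 = -19.180, which is > -33.9
This sign pattern matches X.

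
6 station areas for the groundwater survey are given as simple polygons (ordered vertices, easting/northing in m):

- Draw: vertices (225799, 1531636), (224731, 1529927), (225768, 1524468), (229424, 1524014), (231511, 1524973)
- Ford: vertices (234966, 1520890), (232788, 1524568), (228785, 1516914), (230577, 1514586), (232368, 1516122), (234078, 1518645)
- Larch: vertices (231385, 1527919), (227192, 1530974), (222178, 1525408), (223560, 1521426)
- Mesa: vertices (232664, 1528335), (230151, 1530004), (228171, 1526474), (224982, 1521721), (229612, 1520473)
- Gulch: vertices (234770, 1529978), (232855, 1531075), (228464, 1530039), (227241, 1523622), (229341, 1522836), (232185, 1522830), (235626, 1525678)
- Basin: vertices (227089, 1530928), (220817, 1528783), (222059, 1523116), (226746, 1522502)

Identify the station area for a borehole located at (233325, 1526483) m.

Gulch

Cast a ray rightward from (233325, 1526483). For each polygon, the edges (by vertex number in listed order) whose endpoints lie on opposite sides of northing = 1526483, where each meets that height, and whether that is right or left of the point:
Draw: 2–3 at easting≈225385.2 (left), 5–1 at easting≈230216.5 (left) → 0 crossings.
Ford: no edge straddles that height → 0 crossings.
Larch: 2–3 at easting≈223146.4 (left), 4–1 at easting≈229654.4 (left) → 0 crossings.
Mesa: 2–3 at easting≈228176.0 (left), 5–1 at easting≈231945.1 (left) → 0 crossings.
Gulch: 3–4 at easting≈227786.3 (left), 7–1 at easting≈235465.7 (right) → 1 crossing.
Basin: 2–3 at easting≈221321.1 (left), 4–1 at easting≈226908.1 (left) → 0 crossings.
Only Gulch has an odd count, so the point is inside Gulch.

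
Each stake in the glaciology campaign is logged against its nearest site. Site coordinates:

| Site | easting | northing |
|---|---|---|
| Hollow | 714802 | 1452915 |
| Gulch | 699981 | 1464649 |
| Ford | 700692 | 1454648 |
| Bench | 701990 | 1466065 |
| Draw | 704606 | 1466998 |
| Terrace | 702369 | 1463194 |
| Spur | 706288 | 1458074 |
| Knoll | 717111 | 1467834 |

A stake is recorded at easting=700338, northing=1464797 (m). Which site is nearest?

Squared distances to each site:
Hollow: 350389220.000; Gulch: 149353.000; Ford: 103127517.000; Bench: 4336928.000; Draw: 23060225.000; Terrace: 6694570.000; Spur: 80601229.000; Knoll: 290556898.000.
Minimum at Gulch.

Gulch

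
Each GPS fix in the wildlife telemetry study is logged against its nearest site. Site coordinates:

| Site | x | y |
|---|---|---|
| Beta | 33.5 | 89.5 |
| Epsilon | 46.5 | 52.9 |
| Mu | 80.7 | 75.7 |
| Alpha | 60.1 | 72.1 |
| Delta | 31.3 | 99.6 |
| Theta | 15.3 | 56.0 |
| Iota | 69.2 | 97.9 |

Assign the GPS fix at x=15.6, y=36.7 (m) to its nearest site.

Squared distances to each site:
Beta: 3108.250; Epsilon: 1217.250; Mu: 5759.010; Alpha: 3233.410; Delta: 4202.900; Theta: 372.580; Iota: 6618.400.
Minimum at Theta.

Theta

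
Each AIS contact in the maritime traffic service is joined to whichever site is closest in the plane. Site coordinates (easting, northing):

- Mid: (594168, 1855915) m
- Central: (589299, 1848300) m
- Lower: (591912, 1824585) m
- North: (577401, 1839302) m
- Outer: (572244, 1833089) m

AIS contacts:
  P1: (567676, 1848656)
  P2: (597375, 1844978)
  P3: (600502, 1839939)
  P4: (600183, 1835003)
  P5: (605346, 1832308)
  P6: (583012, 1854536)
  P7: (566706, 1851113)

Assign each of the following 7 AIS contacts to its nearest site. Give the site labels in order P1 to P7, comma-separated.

P1 → North (d²=182072941.00)
P2 → Central (d²=76257460.00)
P3 → Central (d²=195413530.00)
P4 → Lower (d²=176944165.00)
P5 → Lower (d²=240117085.00)
P6 → Central (d²=78414065.00)
P7 → North (d²=253882746.00)

North, Central, Central, Lower, Lower, Central, North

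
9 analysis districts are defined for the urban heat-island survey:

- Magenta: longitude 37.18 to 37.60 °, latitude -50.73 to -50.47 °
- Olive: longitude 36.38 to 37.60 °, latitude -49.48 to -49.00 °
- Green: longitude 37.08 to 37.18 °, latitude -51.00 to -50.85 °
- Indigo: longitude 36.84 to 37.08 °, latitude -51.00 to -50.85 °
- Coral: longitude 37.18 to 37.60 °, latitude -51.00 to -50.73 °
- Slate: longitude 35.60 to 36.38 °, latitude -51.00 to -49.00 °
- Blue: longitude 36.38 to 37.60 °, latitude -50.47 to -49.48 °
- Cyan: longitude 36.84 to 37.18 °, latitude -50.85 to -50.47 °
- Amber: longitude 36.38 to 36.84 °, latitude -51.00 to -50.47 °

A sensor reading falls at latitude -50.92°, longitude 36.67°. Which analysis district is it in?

The point has longitude = 36.67 and latitude = -50.92.
Only Amber satisfies 36.38 ≤ longitude ≤ 36.84 and -51.00 ≤ latitude ≤ -50.47.

Amber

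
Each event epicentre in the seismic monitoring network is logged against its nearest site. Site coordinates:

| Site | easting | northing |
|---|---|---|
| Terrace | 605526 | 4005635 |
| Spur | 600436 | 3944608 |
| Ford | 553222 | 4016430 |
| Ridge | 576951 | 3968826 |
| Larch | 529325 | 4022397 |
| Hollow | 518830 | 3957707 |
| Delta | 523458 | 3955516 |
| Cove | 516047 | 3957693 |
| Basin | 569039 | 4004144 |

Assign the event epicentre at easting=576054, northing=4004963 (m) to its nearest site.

Squared distances to each site:
Terrace: 869050368.000; Spur: 4237207949.000; Ford: 652792313.000; Ridge: 1306687378.000; Larch: 2487543797.000; Hollow: 5507715712.000; Delta: 5211345025.000; Cove: 5835292949.000; Basin: 49880986.000.
Minimum at Basin.

Basin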